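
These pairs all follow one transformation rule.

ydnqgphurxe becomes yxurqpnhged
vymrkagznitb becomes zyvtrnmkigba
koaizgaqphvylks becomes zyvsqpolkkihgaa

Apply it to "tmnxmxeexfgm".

The rule is to sort the characters into reverse alphabetical order.
So "tmnxmxeexfgm" becomes "xxxtnmmmgfee".

xxxtnmmmgfee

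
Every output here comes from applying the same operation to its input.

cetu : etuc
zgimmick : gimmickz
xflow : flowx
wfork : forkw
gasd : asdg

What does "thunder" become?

Looking at the pairs, the operation is to move the first character to the end.
Doing the same to "thunder": "hundert".

hundert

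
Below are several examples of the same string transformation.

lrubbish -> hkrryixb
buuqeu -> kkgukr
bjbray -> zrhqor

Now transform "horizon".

The pattern: shift every letter 10 places backward in the alphabet (wrapping around), then move the first character to the end.
Applying both steps to "horizon": "xehyped", then "ehypedx".
(Check on "bjbray": → "rzrhqo" → "zrhqor" ✓)

ehypedx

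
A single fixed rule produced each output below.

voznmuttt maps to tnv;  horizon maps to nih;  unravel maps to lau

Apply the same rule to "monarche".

ham

Rule — keep one character in every 3, starting at position 1 (positions 1st, 4th, 7th, ...), then reverse the string.
For "monarche", step one produces "mah"; step two turns that into "ham".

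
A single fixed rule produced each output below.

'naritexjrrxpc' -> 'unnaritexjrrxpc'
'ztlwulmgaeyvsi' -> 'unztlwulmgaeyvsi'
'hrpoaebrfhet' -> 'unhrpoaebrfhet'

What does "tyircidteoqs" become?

Each output is the input with this applied: prepend "un".
Doing the same to "tyircidteoqs": "untyircidteoqs".

untyircidteoqs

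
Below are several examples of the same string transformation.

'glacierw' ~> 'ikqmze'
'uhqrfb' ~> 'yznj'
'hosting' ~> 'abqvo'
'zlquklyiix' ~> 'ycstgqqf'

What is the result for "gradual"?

ilcit

The transformation: delete the first 2 characters, then shift every letter 8 places forward in the alphabet (wrapping around).
On "gradual": the first step gives "adual", and the second then gives "ilcit".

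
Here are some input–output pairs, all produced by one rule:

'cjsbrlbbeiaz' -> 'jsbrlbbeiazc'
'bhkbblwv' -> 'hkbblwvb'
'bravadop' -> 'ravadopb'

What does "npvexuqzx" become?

The rule is to move the first character to the end.
Doing the same to "npvexuqzx": "pvexuqzxn".

pvexuqzxn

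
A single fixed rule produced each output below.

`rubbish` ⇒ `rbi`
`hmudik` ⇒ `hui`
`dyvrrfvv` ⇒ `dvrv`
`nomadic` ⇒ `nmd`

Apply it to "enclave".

eca

The pattern: swap each adjacent pair of characters (1↔2, 3↔4, ...), then keep every other character starting from the second (positions 2nd, 4th, 6th, ...).
Working it through for "enclave": intermediate "nelcvae", final "eca".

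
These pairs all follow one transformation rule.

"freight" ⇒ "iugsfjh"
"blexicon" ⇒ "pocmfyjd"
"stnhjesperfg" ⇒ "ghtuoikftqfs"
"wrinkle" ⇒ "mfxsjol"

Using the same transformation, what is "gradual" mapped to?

bmhsbev

The transformation: shift every letter 1 place forward in the alphabet (wrapping around), then move the last 2 characters to the front (rotate right by 2).
On "gradual": the first step gives "hsbevbm", and the second then gives "bmhsbev".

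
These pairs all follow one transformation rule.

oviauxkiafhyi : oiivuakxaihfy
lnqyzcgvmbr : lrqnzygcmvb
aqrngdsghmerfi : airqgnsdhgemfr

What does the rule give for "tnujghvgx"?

txungjvhg

Each output is the input with this applied: move the last character to the front, then swap each adjacent pair of characters (1↔2, 3↔4, ...).
On "tnujghvgx": the first step gives "xtnujghvg", and the second then gives "txungjvhg".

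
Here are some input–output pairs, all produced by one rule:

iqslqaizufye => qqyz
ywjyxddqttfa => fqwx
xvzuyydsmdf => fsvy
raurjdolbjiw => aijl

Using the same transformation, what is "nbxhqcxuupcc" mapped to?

The pattern: keep one character in every 3, starting at position 2 (positions 2nd, 5th, 8th, ...), then sort the characters into alphabetical order.
Working it through for "nbxhqcxuupcc": intermediate "bquc", final "bcqu".
(Check on "ywjyxddqttfa": → "wxqf" → "fqwx" ✓)

bcqu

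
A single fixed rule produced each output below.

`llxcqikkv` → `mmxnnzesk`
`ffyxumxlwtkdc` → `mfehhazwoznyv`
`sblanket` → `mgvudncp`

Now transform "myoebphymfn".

ohpoaqgdrja

The rule is to move the last 3 characters to the front (rotate right by 3), then shift every letter 2 places forward in the alphabet (wrapping around).
Working it through for "myoebphymfn": intermediate "mfnmyoebphy", final "ohpoaqgdrja".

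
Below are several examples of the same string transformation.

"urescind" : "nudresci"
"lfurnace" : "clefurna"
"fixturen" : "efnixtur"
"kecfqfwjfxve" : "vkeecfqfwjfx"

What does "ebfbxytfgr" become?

Rule — swap the first and last characters, then move the last 2 characters to the front (rotate right by 2).
Applying both steps to "ebfbxytfgr": "rbfbxytfge", then "gerbfbxytf".

gerbfbxytf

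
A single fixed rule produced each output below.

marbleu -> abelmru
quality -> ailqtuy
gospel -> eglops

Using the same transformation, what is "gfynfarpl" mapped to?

Rule — sort the characters into alphabetical order.
Doing the same to "gfynfarpl": "affglnpry".

affglnpry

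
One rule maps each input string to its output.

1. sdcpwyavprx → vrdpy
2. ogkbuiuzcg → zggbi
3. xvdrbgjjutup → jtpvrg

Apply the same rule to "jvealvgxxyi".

xyvav

Rule — keep every other character starting from the second (positions 2nd, 4th, 6th, ...), then move the first 3 characters to the end (rotate left by 3).
"jvealvgxxyi" → "vavxy" → "xyvav".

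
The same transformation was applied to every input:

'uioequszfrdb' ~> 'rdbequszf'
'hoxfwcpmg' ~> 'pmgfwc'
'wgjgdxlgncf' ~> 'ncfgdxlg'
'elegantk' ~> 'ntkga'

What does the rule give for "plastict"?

In each case the input is transformed by: delete the first 3 characters, then move the last 3 characters to the front (rotate right by 3).
On "plastict": the first step gives "stict", and the second then gives "ictst".

ictst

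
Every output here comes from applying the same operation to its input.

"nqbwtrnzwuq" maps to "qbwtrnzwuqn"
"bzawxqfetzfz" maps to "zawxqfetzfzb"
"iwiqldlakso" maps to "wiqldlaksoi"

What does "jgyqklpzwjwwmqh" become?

gyqklpzwjwwmqhj

Rule — move the first character to the end.
Applying that to "jgyqklpzwjwwmqh" gives "gyqklpzwjwwmqhj".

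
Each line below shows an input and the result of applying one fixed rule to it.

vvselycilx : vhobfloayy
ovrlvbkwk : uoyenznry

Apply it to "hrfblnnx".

The transformation: shift every letter 3 places forward in the alphabet (wrapping around), then move the first 2 characters to the end (rotate left by 2).
Doing the same to "hrfblnnx": "ieoqqaku".

ieoqqaku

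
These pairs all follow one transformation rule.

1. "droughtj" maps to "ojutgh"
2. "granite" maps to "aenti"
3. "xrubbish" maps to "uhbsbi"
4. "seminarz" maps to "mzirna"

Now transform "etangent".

What's happening: delete the first 2 characters, then take characters alternately from the front and the back (1st, last, 2nd, 2nd-last, ...).
Applying both steps to "etangent": "angent", then "atnnge".

atnnge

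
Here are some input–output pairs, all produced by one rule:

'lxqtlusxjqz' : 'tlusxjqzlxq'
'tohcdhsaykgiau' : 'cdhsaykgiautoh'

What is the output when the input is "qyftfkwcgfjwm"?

The transformation: move the first 3 characters to the end (rotate left by 3).
Applying that to "qyftfkwcgfjwm" gives "tfkwcgfjwmqyf".

tfkwcgfjwmqyf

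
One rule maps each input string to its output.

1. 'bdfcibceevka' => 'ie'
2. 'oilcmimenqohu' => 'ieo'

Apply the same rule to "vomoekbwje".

The rule is to keep one character in every 3, starting at position 2 (positions 2nd, 5th, 8th, ...), then keep only the vowels.
"vomoekbwje" → "oew" → "oe".

oe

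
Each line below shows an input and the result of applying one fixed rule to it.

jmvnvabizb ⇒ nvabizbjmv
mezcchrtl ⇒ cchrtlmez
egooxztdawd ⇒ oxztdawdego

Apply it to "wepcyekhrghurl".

In each case the input is transformed by: move the first 3 characters to the end (rotate left by 3).
"wepcyekhrghurl" → "cyekhrghurlwep".

cyekhrghurlwep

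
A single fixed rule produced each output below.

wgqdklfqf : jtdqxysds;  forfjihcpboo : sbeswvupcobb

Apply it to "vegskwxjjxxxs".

Rule — shift every letter 13 places forward in the alphabet (wrapping around) — i.e. ROT13.
Doing the same to "vegskwxjjxxxs": "irtfxjkwwkkkf".

irtfxjkwwkkkf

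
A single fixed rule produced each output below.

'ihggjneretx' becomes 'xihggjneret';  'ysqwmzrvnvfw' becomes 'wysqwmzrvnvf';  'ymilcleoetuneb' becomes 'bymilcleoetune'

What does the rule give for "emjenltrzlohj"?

jemjenltrzloh

Rule — move the last character to the front.
Applying that to "emjenltrzlohj" gives "jemjenltrzloh".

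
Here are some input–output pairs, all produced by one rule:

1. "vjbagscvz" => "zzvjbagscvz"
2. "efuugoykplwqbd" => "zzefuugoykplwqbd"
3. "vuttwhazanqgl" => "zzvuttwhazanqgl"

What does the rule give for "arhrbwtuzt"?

zzarhrbwtuzt

Each output is the input with this applied: prepend "zz".
For "arhrbwtuzt" the result is "zzarhrbwtuzt".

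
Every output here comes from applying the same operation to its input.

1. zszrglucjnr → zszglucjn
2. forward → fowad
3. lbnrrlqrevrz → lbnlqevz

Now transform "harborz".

What's happening: remove every "r".
"harborz" → "haboz".

haboz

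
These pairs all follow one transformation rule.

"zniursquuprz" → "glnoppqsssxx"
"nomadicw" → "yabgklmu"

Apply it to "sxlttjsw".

hjqqrruv

Looking at the pairs, the operation is to sort the characters into alphabetical order, then shift every letter 2 places backward in the alphabet (wrapping around).
For "sxlttjsw", step one produces "jlssttwx"; step two turns that into "hjqqrruv".
(Check on "zniursquuprz": → "inpqrrsuuuzz" → "glnoppqsssxx" ✓)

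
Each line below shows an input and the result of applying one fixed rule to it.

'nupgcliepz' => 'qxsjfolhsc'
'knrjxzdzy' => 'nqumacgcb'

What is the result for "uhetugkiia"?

In each case the input is transformed by: shift every letter 3 places forward in the alphabet (wrapping around).
Applying that to "uhetugkiia" gives "xkhwxjnlld".

xkhwxjnlld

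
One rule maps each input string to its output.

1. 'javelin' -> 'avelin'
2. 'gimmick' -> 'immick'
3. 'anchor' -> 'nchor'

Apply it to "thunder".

hunder

Looking at the pairs, the operation is to delete the first character.
Applying that to "thunder" gives "hunder".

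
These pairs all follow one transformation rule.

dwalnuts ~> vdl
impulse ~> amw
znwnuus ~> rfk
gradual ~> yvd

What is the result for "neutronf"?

What's happening: keep one character in every 3, starting at position 1 (positions 1st, 4th, 7th, ...), then shift every letter 8 places backward in the alphabet (wrapping around).
Starting from "neutronf": after the first operation, "ntn"; after the second, "flf".

flf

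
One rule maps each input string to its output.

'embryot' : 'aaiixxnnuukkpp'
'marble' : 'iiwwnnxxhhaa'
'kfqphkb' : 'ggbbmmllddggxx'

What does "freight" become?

In each case the input is transformed by: double every character, then shift every letter 4 places backward in the alphabet (wrapping around).
For "freight" the result is "bbnnaaeeccddpp".

bbnnaaeeccddpp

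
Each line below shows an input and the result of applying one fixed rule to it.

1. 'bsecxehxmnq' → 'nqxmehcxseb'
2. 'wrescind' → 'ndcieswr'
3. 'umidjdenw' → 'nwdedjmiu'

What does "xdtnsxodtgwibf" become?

Rule — reverse the string, then swap each adjacent pair of characters (1↔2, 3↔4, ...).
Applying both steps to "xdtnsxodtgwibf": "fbiwgtdoxsntdx", then "bfwitgodsxtnxd".

bfwitgodsxtnxd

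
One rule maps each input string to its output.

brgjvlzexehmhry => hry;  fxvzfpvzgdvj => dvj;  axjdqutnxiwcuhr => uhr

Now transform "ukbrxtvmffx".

Rule — keep only the last 3 characters.
So "ukbrxtvmffx" becomes "ffx".

ffx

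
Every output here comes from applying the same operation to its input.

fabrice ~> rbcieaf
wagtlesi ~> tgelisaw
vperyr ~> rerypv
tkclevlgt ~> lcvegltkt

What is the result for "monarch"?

In each case the input is transformed by: swap each adjacent pair of characters (1↔2, 3↔4, ...), then move the first 2 characters to the end (rotate left by 2).
Starting from "monarch": after the first operation, "omancrh"; after the second, "ancrhom".

ancrhom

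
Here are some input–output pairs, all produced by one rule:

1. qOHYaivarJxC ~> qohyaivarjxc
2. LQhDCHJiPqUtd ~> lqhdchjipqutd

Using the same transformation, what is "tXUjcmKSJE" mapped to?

txujcmksje

The transformation: convert every letter to lowercase.
For "tXUjcmKSJE" the result is "txujcmksje".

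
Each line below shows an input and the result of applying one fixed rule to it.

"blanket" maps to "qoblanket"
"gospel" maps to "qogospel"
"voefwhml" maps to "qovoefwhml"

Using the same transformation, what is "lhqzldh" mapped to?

The rule is to prepend "qo".
So "lhqzldh" becomes "qolhqzldh".

qolhqzldh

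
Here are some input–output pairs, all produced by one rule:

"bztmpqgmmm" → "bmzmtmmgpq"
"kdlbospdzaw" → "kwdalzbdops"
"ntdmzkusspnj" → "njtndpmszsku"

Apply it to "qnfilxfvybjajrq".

qqnrfjialjxbfyv

Looking at the pairs, the operation is to take characters alternately from the front and the back (1st, last, 2nd, 2nd-last, ...).
Applying that to "qnfilxfvybjajrq" gives "qqnrfjialjxbfyv".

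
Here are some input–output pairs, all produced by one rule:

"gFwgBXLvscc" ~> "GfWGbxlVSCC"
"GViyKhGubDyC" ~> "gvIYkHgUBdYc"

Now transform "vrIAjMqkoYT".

VRiaJmQKOyt

The rule is to flip the case of every letter.
Applying that to "vrIAjMqkoYT" gives "VRiaJmQKOyt".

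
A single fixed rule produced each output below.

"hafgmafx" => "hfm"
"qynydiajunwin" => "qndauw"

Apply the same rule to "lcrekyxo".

The transformation: delete the last 2 characters, then keep every other character starting from the first (positions 1st, 3rd, 5th, ...).
Applying both steps to "lcrekyxo": "lcreky", then "lrk".

lrk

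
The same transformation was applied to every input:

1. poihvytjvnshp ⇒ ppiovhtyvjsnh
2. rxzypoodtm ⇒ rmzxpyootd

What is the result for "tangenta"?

The transformation: move the last character to the front, then swap each adjacent pair of characters (1↔2, 3↔4, ...).
"tangenta" → "atangent" → "tanaegtn".

tanaegtn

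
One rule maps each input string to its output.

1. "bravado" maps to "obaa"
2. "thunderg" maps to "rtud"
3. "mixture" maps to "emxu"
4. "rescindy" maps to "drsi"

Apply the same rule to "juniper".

Each output is the input with this applied: keep every other character starting from the first (positions 1st, 3rd, 5th, ...), then move the last character to the front.
So "juniper" becomes "rjnp".

rjnp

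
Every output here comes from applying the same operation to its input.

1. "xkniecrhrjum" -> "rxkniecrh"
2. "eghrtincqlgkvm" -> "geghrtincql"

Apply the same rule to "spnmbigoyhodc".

The transformation: delete the last 3 characters, then move the last character to the front.
For "spnmbigoyhodc", step one produces "spnmbigoyh"; step two turns that into "hspnmbigoy".
(Check on "eghrtincqlgkvm": → "eghrtincqlg" → "geghrtincql" ✓)

hspnmbigoy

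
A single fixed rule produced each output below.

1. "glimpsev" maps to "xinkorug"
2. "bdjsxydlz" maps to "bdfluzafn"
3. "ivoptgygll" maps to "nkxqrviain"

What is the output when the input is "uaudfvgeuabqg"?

Looking at the pairs, the operation is to move the last character to the front, then shift every letter 2 places forward in the alphabet (wrapping around).
Working it through for "uaudfvgeuabqg": intermediate "guaudfvgeuabq", final "iwcwfhxigwcds".

iwcwfhxigwcds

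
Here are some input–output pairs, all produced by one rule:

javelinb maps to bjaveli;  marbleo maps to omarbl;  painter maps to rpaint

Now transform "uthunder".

ruthund

In each case the input is transformed by: move the last character to the front, then delete the last character.
Starting from "uthunder": after the first operation, "ruthunde"; after the second, "ruthund".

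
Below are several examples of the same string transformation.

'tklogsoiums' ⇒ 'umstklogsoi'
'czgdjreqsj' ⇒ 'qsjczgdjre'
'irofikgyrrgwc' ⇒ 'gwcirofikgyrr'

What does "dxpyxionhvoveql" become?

Each output is the input with this applied: move the last 3 characters to the front (rotate right by 3).
"dxpyxionhvoveql" → "eqldxpyxionhvov".

eqldxpyxionhvov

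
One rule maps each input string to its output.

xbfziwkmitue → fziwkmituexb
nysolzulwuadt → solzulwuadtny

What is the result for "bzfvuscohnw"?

What's happening: move the first 2 characters to the end (rotate left by 2).
Doing the same to "bzfvuscohnw": "fvuscohnwbz".

fvuscohnwbz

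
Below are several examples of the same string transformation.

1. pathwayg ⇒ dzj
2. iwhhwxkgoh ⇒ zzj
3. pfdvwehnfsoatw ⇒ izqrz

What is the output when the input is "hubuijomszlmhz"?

xlpoc

Rule — shift every letter 3 places forward in the alphabet (wrapping around), then keep one character in every 3, starting at position 2 (positions 2nd, 5th, 8th, ...).
Starting from "hubuijomszlmhz": after the first operation, "kxexlmrpvcopkc"; after the second, "xlpoc".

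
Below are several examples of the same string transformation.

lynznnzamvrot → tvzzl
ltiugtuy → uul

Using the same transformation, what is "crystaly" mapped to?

Each output is the input with this applied: keep one character in every 3, starting at position 1 (positions 1st, 4th, 7th, ...), then reverse the string.
Starting from "crystaly": after the first operation, "csl"; after the second, "lsc".

lsc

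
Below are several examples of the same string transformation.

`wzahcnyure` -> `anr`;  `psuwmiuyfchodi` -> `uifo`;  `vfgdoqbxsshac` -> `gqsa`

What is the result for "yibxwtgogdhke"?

Rule — keep one character in every 3, starting at position 3 (positions 3rd, 6th, 9th, ...).
Doing the same to "yibxwtgogdhke": "btgk".

btgk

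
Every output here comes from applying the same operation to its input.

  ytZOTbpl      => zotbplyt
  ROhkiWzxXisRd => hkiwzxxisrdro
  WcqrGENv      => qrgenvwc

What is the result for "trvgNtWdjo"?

vgntwdjotr

The rule is to move the first 2 characters to the end (rotate left by 2), then convert every letter to lowercase.
On "trvgNtWdjo": the first step gives "vgNtWdjotr", and the second then gives "vgntwdjotr".
(Check on "ytZOTbpl": → "ZOTbplyt" → "zotbplyt" ✓)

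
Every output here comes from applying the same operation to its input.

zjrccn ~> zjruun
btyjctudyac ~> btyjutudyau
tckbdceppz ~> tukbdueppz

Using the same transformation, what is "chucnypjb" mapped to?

uhuunypjb

The transformation: replace every "c" with "u".
For "chucnypjb" the result is "uhuunypjb".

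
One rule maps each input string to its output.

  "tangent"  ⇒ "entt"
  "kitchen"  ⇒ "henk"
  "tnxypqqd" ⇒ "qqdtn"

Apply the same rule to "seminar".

nars

Rule — move the last 3 characters to the front (rotate right by 3), then delete the last 3 characters.
On "seminar": the first step gives "narsemi", and the second then gives "nars".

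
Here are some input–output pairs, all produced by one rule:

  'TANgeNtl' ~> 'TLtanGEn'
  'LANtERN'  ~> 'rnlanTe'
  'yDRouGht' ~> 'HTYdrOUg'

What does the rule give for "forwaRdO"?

The pattern: flip the case of every letter, then move the last 2 characters to the front (rotate right by 2).
Applying that to "forwaRdO" gives "DoFORWAr".

DoFORWAr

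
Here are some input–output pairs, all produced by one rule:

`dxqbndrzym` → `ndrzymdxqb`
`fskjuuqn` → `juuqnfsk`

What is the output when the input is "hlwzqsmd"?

The transformation: move the last character to the front, then swap the front and back halves of the string.
Working it through for "hlwzqsmd": intermediate "dhlwzqsm", final "zqsmdhlw".

zqsmdhlw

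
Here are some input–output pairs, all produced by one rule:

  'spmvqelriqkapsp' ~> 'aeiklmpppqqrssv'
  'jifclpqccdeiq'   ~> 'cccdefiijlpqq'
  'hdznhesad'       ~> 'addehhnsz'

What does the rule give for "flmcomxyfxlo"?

cffllmmooxxy

The transformation: sort the characters into alphabetical order.
For "flmcomxyfxlo" the result is "cffllmmooxxy".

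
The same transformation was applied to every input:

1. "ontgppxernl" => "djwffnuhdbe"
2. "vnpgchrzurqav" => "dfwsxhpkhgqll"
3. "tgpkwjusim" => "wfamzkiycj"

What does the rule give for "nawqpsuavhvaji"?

qmgfikqlxlqzyd

Looking at the pairs, the operation is to shift every letter 10 places backward in the alphabet (wrapping around), then move the first character to the end.
Working it through for "nawqpsuavhvaji": intermediate "dqmgfikqlxlqzy", final "qmgfikqlxlqzyd".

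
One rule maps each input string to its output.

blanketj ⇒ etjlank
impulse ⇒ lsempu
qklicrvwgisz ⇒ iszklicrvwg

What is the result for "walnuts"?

utsaln

In each case the input is transformed by: delete the first character, then move the last 3 characters to the front (rotate right by 3).
Applying both steps to "walnuts": "alnuts", then "utsaln".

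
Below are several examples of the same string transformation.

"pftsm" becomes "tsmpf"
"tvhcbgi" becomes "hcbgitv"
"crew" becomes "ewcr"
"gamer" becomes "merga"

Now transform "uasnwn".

Looking at the pairs, the operation is to move the first 2 characters to the end (rotate left by 2).
On "uasnwn" that produces "snwnua".

snwnua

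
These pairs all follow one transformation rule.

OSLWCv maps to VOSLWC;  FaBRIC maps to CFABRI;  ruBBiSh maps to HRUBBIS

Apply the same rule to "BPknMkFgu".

UBPKNMKFG

The pattern: move the last character to the front, then convert every letter to uppercase.
On "BPknMkFgu": the first step gives "uBPknMkFg", and the second then gives "UBPKNMKFG".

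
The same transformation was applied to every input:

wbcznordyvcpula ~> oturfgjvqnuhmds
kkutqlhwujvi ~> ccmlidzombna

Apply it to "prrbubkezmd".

Looking at the pairs, the operation is to shift every letter 8 places backward in the alphabet (wrapping around).
Doing the same to "prrbubkezmd": "hjjtmtcwrev".

hjjtmtcwrev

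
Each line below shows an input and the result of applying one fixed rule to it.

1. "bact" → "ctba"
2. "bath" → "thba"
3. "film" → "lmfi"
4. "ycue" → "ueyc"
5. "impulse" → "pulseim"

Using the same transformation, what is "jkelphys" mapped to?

elphysjk

The rule is to move the first 2 characters to the end (rotate left by 2).
Applying that to "jkelphys" gives "elphysjk".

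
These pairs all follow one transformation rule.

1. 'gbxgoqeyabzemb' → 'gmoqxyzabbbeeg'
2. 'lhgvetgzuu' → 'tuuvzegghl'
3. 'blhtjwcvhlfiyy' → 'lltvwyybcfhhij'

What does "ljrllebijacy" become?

What's happening: sort the characters into alphabetical order, then swap the front and back halves of the string.
Starting from "ljrllebijacy": after the first operation, "abceijjlllry"; after the second, "jlllryabceij".

jlllryabceij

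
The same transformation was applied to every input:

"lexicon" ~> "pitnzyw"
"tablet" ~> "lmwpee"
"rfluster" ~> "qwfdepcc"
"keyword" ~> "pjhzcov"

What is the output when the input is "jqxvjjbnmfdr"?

The rule is to shift every letter 11 places forward in the alphabet (wrapping around), then move the first character to the end.
Applying both steps to "jqxvjjbnmfdr": "ubiguumyxqoc", then "biguumyxqocu".
(Check on "lexicon": → "wpitnzy" → "pitnzyw" ✓)

biguumyxqocu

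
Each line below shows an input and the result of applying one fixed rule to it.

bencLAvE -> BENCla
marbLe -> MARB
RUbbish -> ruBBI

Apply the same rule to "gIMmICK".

The transformation: flip the case of every letter, then delete the last 2 characters.
"gIMmICK" → "GimMick" → "GimMi".

GimMi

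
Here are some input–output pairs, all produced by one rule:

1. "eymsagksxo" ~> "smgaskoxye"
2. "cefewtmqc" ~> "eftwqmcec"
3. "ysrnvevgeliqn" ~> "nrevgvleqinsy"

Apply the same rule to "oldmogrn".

mdgonrlo

The pattern: swap each adjacent pair of characters (1↔2, 3↔4, ...), then move the first 2 characters to the end (rotate left by 2).
"oldmogrn" → "lomdgonr" → "mdgonrlo".
(Check on "cefewtmqc": → "eceftwqmc" → "eftwqmcec" ✓)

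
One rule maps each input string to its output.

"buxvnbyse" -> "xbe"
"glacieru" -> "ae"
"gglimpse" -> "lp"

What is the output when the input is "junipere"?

Rule — keep one character in every 3, starting at position 3 (positions 3rd, 6th, 9th, ...).
Doing the same to "junipere": "ne".

ne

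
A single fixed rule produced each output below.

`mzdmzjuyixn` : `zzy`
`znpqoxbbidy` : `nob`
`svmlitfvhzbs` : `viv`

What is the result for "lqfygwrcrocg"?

What's happening: delete the last 3 characters, then keep one character in every 3, starting at position 2 (positions 2nd, 5th, 8th, ...).
Starting from "lqfygwrcrocg": after the first operation, "lqfygwrcr"; after the second, "qgc".
(Check on "mzdmzjuyixn": → "mzdmzjuy" → "zzy" ✓)

qgc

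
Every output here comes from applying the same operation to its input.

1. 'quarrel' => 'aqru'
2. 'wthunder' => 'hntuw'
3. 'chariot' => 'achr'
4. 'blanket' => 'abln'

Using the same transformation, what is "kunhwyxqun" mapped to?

hknuwxy

What's happening: delete the last 3 characters, then sort the characters into alphabetical order.
Working it through for "kunhwyxqun": intermediate "kunhwyx", final "hknuwxy".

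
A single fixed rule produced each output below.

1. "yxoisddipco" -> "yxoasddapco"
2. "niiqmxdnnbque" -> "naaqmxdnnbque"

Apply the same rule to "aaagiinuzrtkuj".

aaagaanuzrtkuj

Rule — replace every "i" with "a".
So "aaagiinuzrtkuj" becomes "aaagaanuzrtkuj".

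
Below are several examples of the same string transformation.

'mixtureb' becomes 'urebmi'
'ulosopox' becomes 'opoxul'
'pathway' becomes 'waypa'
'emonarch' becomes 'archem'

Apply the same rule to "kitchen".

henki

The pattern: move the first 2 characters to the end (rotate left by 2), then delete the first 2 characters.
Working it through for "kitchen": intermediate "tchenki", final "henki".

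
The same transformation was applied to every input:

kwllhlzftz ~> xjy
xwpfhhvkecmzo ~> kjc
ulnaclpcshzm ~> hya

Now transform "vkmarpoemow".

The rule is to shift every letter 13 places forward in the alphabet (wrapping around) — i.e. ROT13, then keep only the first 3 characters.
Working it through for "vkmarpoemow": intermediate "ixznecbrzbj", final "ixz".
(Check on "ulnaclpcshzm": → "hyanpycpfumz" → "hya" ✓)

ixz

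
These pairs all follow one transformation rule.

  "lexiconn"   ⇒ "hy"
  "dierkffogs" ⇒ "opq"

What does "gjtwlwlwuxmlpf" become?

Rule — keep one character in every 3, starting at position 3 (positions 3rd, 6th, 9th, ...), then shift every letter 10 places forward in the alphabet (wrapping around).
"gjtwlwlwuxmlpf" → "twul" → "dgev".

dgev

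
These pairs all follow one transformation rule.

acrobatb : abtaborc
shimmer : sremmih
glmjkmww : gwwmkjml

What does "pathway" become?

The pattern: move the first character to the end, then reverse the string.
Applying both steps to "pathway": "athwayp", then "pyawhta".

pyawhta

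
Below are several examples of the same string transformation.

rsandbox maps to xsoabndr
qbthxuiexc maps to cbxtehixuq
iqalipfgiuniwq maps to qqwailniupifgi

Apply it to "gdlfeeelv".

vdllefeeg

Looking at the pairs, the operation is to take characters alternately from the front and the back (1st, last, 2nd, 2nd-last, ...), then move the first character to the end.
For "gdlfeeelv", step one produces "gvdllefee"; step two turns that into "vdllefeeg".
(Check on "qbthxuiexc": → "qcbxtehixu" → "cbxtehixuq" ✓)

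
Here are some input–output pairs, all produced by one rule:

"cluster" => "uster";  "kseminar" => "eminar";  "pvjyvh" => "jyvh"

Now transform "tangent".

ngent

Rule — delete the first 2 characters.
Doing the same to "tangent": "ngent".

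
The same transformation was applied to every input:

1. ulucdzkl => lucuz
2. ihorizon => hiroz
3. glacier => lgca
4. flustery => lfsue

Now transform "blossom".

lbso

The rule is to swap each adjacent pair of characters (1↔2, 3↔4, ...), then delete the last 3 characters.
For "blossom", step one produces "lbsoosm"; step two turns that into "lbso".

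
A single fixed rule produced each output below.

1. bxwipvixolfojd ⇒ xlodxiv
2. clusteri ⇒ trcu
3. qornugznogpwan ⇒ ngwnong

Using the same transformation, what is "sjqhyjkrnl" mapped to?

The pattern: swap the front and back halves of the string, then keep every other character starting from the first (positions 1st, 3rd, 5th, ...).
Starting from "sjqhyjkrnl": after the first operation, "jkrnlsjqhy"; after the second, "jrljh".

jrljh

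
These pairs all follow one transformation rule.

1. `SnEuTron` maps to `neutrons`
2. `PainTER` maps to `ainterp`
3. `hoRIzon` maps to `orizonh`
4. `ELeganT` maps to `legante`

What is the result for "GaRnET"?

arnetg

In each case the input is transformed by: move the first character to the end, then convert every letter to lowercase.
"GaRnET" → "aRnETG" → "arnetg".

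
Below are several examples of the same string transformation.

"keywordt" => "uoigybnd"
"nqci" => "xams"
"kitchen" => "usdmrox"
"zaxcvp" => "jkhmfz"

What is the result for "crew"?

mbog

The pattern: shift every letter 10 places forward in the alphabet (wrapping around).
For "crew" the result is "mbog".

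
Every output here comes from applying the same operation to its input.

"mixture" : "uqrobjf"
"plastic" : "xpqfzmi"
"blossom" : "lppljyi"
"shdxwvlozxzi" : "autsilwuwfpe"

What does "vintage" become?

kqxdbsf

Looking at the pairs, the operation is to move the first 2 characters to the end (rotate left by 2), then shift every letter 3 places backward in the alphabet (wrapping around).
Doing the same to "vintage": "kqxdbsf".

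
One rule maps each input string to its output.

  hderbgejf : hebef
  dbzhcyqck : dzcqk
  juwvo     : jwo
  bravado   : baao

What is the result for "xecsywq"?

The pattern: keep every other character starting from the first (positions 1st, 3rd, 5th, ...).
"xecsywq" → "xcyq".

xcyq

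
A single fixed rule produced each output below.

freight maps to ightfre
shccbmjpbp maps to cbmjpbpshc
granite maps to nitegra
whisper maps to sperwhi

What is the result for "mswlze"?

Looking at the pairs, the operation is to move the first 3 characters to the end (rotate left by 3).
Applying that to "mswlze" gives "lzemsw".

lzemsw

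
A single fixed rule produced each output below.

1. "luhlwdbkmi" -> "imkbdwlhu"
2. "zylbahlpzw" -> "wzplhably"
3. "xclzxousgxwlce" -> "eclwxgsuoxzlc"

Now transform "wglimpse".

espmilg

The rule is to reverse the string, then delete the last character.
"wglimpse" → "espmilgw" → "espmilg".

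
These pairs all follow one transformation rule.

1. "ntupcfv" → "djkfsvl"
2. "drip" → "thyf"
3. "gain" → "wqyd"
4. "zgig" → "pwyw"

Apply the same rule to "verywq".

luhomg

The transformation: shift every letter 10 places backward in the alphabet (wrapping around).
Doing the same to "verywq": "luhomg".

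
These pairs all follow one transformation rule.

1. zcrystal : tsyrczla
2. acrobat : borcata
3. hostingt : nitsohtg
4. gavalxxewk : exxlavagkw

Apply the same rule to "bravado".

avarbod

What's happening: move the last 2 characters to the front (rotate right by 2), then reverse the string.
For "bravado", step one produces "dobrava"; step two turns that into "avarbod".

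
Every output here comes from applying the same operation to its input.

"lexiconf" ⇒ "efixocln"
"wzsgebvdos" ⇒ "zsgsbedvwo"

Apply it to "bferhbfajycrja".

The pattern: swap the first and last characters, then swap each adjacent pair of characters (1↔2, 3↔4, ...).
On "bferhbfajycrja": the first step gives "aferhbfajycrjb", and the second then gives "farebhafyjrcbj".
(Check on "wzsgebvdos": → "szsgebvdow" → "zsgsbedvwo" ✓)

farebhafyjrcbj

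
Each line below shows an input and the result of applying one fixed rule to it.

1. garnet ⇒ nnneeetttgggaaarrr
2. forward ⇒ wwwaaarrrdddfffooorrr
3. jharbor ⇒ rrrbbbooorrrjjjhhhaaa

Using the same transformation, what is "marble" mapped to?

In each case the input is transformed by: move the first 3 characters to the end (rotate left by 3), then repeat every character 3 times.
Starting from "marble": after the first operation, "blemar"; after the second, "bbbllleeemmmaaarrr".

bbbllleeemmmaaarrr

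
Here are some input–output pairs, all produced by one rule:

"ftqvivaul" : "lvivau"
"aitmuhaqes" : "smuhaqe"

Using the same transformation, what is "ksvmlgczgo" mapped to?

The rule is to delete the first 3 characters, then move the last character to the front.
For "ksvmlgczgo", step one produces "mlgczgo"; step two turns that into "omlgczg".
(Check on "ftqvivaul": → "vivaul" → "lvivau" ✓)

omlgczg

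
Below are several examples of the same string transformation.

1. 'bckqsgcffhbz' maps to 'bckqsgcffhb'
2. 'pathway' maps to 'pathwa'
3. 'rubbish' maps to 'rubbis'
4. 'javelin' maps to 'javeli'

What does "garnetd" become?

garnet

What's happening: delete the last character.
On "garnetd" that produces "garnet".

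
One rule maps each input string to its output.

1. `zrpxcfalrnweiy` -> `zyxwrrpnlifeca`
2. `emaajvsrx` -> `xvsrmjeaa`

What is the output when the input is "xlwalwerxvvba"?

The rule is to sort the characters into reverse alphabetical order.
On "xlwalwerxvvba" that produces "xxwwvvrllebaa".

xxwwvvrllebaa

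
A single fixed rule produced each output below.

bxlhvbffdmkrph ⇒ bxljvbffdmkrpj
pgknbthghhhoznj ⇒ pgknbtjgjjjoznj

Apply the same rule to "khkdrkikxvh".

The pattern: replace every "h" with "j".
For "khkdrkikxvh" the result is "kjkdrkikxvj".

kjkdrkikxvj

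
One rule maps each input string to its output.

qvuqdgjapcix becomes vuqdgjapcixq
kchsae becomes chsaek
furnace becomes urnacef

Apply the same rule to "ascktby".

The transformation: move the first character to the end.
Doing the same to "ascktby": "scktbya".

scktbya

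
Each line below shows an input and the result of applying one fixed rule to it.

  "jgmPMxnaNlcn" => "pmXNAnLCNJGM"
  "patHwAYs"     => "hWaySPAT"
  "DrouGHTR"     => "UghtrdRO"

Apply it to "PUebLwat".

BlWATpuE

The pattern: flip the case of every letter, then move the first 3 characters to the end (rotate left by 3).
For "PUebLwat" the result is "BlWATpuE".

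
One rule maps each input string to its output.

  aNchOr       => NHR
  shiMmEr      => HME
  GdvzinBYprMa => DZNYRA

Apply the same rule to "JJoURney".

JUNY

The rule is to keep every other character starting from the second (positions 2nd, 4th, 6th, ...), then convert every letter to uppercase.
On "JJoURney" that produces "JUNY".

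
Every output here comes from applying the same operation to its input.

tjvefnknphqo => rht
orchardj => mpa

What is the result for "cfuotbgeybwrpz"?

ads

The transformation: shift every letter 2 places backward in the alphabet (wrapping around), then keep only the first 3 characters.
Applying both steps to "cfuotbgeybwrpz": "adsmrzecwzupnx", then "ads".
(Check on "tjvefnknphqo": → "rhtcdlilnfom" → "rht" ✓)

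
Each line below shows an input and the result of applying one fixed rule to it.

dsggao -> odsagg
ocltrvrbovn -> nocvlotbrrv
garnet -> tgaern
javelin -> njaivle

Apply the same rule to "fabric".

cfaibr

Each output is the input with this applied: swap the first and last characters, then take characters alternately from the front and the back (1st, last, 2nd, 2nd-last, ...).
For "fabric" the result is "cfaibr".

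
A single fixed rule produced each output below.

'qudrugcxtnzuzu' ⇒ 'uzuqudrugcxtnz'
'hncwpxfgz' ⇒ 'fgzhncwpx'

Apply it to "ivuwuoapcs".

Each output is the input with this applied: move the last 3 characters to the front (rotate right by 3).
For "ivuwuoapcs" the result is "pcsivuwuoa".

pcsivuwuoa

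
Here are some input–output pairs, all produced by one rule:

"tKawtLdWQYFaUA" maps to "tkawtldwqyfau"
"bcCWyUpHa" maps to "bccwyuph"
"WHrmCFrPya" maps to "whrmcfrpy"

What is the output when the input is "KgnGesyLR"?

kgngesyl

What's happening: delete the last character, then convert every letter to lowercase.
Applying that to "KgnGesyLR" gives "kgngesyl".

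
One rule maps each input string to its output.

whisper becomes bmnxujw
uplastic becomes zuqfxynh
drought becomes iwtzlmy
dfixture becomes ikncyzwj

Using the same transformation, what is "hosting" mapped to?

mtxynsl

The pattern: shift every letter 5 places forward in the alphabet (wrapping around).
Doing the same to "hosting": "mtxynsl".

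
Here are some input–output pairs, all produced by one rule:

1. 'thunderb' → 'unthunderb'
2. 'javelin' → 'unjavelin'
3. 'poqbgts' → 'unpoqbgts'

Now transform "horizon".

unhorizon

The pattern: prepend "un".
Applying that to "horizon" gives "unhorizon".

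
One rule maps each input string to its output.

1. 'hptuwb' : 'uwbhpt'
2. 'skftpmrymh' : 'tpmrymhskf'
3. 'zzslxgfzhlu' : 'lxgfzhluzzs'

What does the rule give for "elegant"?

The transformation: move the first 3 characters to the end (rotate left by 3).
"elegant" → "gantele".

gantele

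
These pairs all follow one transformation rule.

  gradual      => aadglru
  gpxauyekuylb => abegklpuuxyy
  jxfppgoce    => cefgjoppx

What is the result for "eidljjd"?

ddeijjl

In each case the input is transformed by: sort the characters into alphabetical order.
"eidljjd" → "ddeijjl".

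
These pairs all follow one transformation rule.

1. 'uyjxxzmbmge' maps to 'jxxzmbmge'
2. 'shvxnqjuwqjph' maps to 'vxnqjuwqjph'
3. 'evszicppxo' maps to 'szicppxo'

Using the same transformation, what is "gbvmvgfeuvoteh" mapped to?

Looking at the pairs, the operation is to delete the first 2 characters.
So "gbvmvgfeuvoteh" becomes "vmvgfeuvoteh".

vmvgfeuvoteh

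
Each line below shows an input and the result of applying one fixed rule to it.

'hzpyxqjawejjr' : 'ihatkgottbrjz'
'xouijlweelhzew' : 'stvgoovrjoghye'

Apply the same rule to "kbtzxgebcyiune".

The transformation: move the first 3 characters to the end (rotate left by 3), then shift every letter 10 places forward in the alphabet (wrapping around).
For "kbtzxgebcyiune", step one produces "zxgebcyiunekbt"; step two turns that into "jhqolmisexould".

jhqolmisexould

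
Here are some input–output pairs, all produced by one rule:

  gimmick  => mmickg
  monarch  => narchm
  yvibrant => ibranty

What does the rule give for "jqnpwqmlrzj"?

Looking at the pairs, the operation is to move the first character to the end, then delete the first character.
On "jqnpwqmlrzj" that produces "npwqmlrzjj".

npwqmlrzjj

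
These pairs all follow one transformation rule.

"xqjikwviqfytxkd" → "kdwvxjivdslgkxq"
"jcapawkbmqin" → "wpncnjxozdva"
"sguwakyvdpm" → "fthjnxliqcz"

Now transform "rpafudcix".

The rule is to shift every letter 13 places forward in the alphabet (wrapping around) — i.e. ROT13.
On "rpafudcix" that produces "ecnshqpvk".

ecnshqpvk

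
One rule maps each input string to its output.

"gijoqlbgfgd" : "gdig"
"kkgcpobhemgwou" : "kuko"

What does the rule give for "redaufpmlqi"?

rieq

The rule is to take characters alternately from the front and the back (1st, last, 2nd, 2nd-last, ...), then keep only the first 4 characters.
For "redaufpmlqi" the result is "rieq".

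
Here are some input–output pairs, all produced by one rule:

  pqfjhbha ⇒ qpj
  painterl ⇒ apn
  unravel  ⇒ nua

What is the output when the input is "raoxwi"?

arx

In each case the input is transformed by: swap each adjacent pair of characters (1↔2, 3↔4, ...), then keep only the first 3 characters.
On "raoxwi": the first step gives "arxoiw", and the second then gives "arx".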